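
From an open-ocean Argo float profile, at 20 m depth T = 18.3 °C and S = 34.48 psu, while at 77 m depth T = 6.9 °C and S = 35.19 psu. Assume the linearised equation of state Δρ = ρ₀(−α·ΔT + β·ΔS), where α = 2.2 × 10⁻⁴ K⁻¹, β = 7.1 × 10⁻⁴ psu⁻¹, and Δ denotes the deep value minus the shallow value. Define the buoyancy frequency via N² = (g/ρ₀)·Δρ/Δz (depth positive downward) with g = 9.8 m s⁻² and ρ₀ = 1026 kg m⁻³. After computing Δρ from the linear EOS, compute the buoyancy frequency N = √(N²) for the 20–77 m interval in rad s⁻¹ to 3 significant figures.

ΔT = -11.4 K, ΔS = +0.71 psu (deep − shallow).
Δρ/ρ₀ = −αΔT + βΔS = 2.508 × 10⁻³ + 5.041 × 10⁻⁴ = 3.0121 × 10⁻³, so Δρ ≈ 3.090 kg m⁻³.
N² = (g/ρ₀)·Δρ/Δz = g·(Δρ/ρ₀)/Δz = 9.8 × 3.0121 × 10⁻³ / 57 = 5.1787 × 10⁻⁴ s⁻².
N = √(5.1787 × 10⁻⁴) = 0.022757 rad s⁻¹ ≈ 0.0228 rad s⁻¹.

0.0228 rad s⁻¹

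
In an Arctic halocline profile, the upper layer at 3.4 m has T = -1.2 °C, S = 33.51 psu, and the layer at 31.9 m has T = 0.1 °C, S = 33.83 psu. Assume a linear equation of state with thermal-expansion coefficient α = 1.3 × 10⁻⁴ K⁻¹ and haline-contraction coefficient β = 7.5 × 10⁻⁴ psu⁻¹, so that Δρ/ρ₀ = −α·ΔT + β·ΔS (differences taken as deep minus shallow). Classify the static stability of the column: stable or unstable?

stable

ΔT = 0.1 − -1.2 = +1.3 K and ΔS = 33.83 − 33.51 = +0.32 psu (deep − shallow).
−αΔT = -1.69 × 10⁻⁴; βΔS = 2.40 × 10⁻⁴; sum Δρ/ρ₀ = 7.10 × 10⁻⁵.
Δρ/ρ₀ > 0, so Δρ > 0: deeper water is denser → statically stable.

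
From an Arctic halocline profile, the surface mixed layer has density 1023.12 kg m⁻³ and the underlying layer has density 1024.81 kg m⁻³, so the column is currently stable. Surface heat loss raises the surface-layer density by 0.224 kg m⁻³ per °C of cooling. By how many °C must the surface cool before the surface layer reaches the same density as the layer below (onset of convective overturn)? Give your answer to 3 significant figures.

7.54 °C

Density deficit of the surface layer: 1024.81 − 1023.12 = 1.69 kg m⁻³.
Required change = 1.69 / 0.224 = 7.54 °C.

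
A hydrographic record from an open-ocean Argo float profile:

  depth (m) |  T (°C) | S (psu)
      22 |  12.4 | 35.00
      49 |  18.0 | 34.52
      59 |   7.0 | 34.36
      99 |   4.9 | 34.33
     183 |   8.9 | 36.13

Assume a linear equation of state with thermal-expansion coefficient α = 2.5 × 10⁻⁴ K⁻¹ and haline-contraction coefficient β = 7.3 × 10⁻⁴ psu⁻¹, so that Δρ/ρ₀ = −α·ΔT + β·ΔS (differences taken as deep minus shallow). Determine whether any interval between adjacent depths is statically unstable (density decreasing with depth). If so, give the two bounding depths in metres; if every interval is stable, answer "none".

22–49 m

Evaluate Δρ/ρ₀ = −αΔT + βΔS across each adjacent pair:
  22–49 m: −αΔT+βΔS = −(2.5 × 10⁻⁴)(+5.6)+(7.3 × 10⁻⁴)(-0.48) = -1.8 × 10⁻³ → UNSTABLE
  49–59 m: −αΔT+βΔS = −(2.5 × 10⁻⁴)(-11.0)+(7.3 × 10⁻⁴)(-0.16) = 2.6 × 10⁻³ → stable
  59–99 m: −αΔT+βΔS = −(2.5 × 10⁻⁴)(-2.1)+(7.3 × 10⁻⁴)(-0.03) = 5.0 × 10⁻⁴ → stable
  99–183 m: −αΔT+βΔS = −(2.5 × 10⁻⁴)(+4.0)+(7.3 × 10⁻⁴)(+1.80) = 3.1 × 10⁻⁴ → stable
The 22–49 m interval has Δρ < 0: lighter water underlies denser water.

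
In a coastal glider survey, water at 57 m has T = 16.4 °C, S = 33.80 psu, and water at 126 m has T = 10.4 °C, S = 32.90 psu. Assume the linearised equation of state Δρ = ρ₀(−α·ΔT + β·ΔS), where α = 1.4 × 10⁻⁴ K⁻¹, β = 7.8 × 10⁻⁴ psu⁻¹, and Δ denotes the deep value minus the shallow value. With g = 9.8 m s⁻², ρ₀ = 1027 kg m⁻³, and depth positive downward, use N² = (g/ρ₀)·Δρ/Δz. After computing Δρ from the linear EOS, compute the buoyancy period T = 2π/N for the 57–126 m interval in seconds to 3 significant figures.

1.42 × 10³ s

ΔT = -6.0 K, ΔS = -0.90 psu (deep − shallow).
Δρ/ρ₀ = −αΔT + βΔS = 8.40 × 10⁻⁴ − 7.02 × 10⁻⁴ = 1.38 × 10⁻⁴, so Δρ ≈ 0.1417 kg m⁻³.
N² = (g/ρ₀)·Δρ/Δz = g·(Δρ/ρ₀)/Δz = 9.8 × 1.38 × 10⁻⁴ / 69 = 1.9600 × 10⁻⁵ s⁻².
N = √(1.9600 × 10⁻⁵) = 4.4272 × 10⁻³ rad s⁻¹ → T = 2π/N = 1.4192 × 10³ s ≈ 1.42 × 10³ s.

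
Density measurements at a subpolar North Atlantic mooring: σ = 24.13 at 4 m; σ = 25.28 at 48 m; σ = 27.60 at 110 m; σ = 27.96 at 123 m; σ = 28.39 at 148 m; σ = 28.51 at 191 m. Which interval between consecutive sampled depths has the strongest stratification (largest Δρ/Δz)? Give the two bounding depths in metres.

48–110 m

Compute the density gradient over each adjacent pair:
  4–48 m: Δρ/Δz = 1.15/44 = 0.026 kg m⁻⁴
  48–110 m: Δρ/Δz = 2.32/62 = 0.037 kg m⁻⁴
  110–123 m: Δρ/Δz = 0.36/13 = 0.028 kg m⁻⁴
  123–148 m: Δρ/Δz = 0.43/25 = 0.017 kg m⁻⁴
  148–191 m: Δρ/Δz = 0.12/43 = 2.8 × 10⁻³ kg m⁻⁴
The largest gradient is in the 48–110 m interval — the pycnocline.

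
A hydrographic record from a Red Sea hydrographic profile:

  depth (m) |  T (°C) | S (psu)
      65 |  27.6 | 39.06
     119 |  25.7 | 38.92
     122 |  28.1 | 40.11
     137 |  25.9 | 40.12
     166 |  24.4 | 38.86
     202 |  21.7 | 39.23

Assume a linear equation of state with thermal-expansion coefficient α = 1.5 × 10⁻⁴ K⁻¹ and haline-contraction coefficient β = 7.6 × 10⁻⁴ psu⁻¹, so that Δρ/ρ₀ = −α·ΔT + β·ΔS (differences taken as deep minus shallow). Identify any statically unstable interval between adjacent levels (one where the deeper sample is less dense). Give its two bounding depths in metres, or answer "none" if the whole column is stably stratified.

Evaluate Δρ/ρ₀ = −αΔT + βΔS across each adjacent pair:
  65–119 m: −αΔT+βΔS = −(1.5 × 10⁻⁴)(-1.9)+(7.6 × 10⁻⁴)(-0.14) = 1.8 × 10⁻⁴ → stable
  119–122 m: −αΔT+βΔS = −(1.5 × 10⁻⁴)(+2.4)+(7.6 × 10⁻⁴)(+1.19) = 5.4 × 10⁻⁴ → stable
  122–137 m: −αΔT+βΔS = −(1.5 × 10⁻⁴)(-2.2)+(7.6 × 10⁻⁴)(+0.01) = 3.4 × 10⁻⁴ → stable
  137–166 m: −αΔT+βΔS = −(1.5 × 10⁻⁴)(-1.5)+(7.6 × 10⁻⁴)(-1.26) = -7.3 × 10⁻⁴ → UNSTABLE
  166–202 m: −αΔT+βΔS = −(1.5 × 10⁻⁴)(-2.7)+(7.6 × 10⁻⁴)(+0.37) = 6.9 × 10⁻⁴ → stable
The 137–166 m interval has Δρ < 0: lighter water underlies denser water.

137–166 m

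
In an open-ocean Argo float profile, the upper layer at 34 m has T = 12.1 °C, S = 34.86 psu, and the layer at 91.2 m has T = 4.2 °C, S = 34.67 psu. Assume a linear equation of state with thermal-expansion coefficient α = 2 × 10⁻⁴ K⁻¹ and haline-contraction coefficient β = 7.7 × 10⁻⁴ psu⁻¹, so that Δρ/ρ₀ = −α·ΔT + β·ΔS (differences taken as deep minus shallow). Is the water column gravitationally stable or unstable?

ΔT = 4.2 − 12.1 = -7.9 K and ΔS = 34.67 − 34.86 = -0.19 psu (deep − shallow).
−αΔT = 1.58 × 10⁻³; βΔS = -1.463 × 10⁻⁴; sum Δρ/ρ₀ = 1.4337 × 10⁻³.
Δρ/ρ₀ > 0, so Δρ > 0: deeper water is denser → statically stable.

stable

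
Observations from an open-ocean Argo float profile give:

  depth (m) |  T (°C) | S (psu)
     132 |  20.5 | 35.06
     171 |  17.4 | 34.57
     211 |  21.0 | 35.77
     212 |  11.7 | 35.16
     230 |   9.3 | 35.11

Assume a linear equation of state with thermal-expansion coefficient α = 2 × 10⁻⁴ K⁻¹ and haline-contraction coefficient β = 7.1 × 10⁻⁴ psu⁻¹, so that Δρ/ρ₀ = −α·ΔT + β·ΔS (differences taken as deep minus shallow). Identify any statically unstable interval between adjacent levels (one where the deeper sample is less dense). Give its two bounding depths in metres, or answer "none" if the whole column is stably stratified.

none

Evaluate Δρ/ρ₀ = −αΔT + βΔS across each adjacent pair:
  132–171 m: −αΔT+βΔS = −(2 × 10⁻⁴)(-3.1)+(7.1 × 10⁻⁴)(-0.49) = 2.7 × 10⁻⁴ → stable
  171–211 m: −αΔT+βΔS = −(2 × 10⁻⁴)(+3.6)+(7.1 × 10⁻⁴)(+1.20) = 1.3 × 10⁻⁴ → stable
  211–212 m: −αΔT+βΔS = −(2 × 10⁻⁴)(-9.3)+(7.1 × 10⁻⁴)(-0.61) = 1.4 × 10⁻³ → stable
  212–230 m: −αΔT+βΔS = −(2 × 10⁻⁴)(-2.4)+(7.1 × 10⁻⁴)(-0.05) = 4.4 × 10⁻⁴ → stable
Every interval has Δρ > 0: the column is stably stratified throughout.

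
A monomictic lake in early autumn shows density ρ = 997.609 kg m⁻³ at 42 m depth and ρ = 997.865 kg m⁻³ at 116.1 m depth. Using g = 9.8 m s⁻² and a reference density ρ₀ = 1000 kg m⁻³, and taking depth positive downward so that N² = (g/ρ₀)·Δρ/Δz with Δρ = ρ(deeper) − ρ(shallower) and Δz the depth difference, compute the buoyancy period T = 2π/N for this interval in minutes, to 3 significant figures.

Δρ = 997.865 − 997.609 = 0.256 kg m⁻³ over Δz = 116.1 − 42 = 74.1 m.
N² = (9.8/1000) × (0.256/74.1) = 3.3857 × 10⁻⁵ s⁻².
N = √(3.3857 × 10⁻⁵) = 5.8187 × 10⁻³ rad s⁻¹, so T = 2π/N = 1.0798 × 10³ s = 17.997 min ≈ 18.0 min.

18.0 min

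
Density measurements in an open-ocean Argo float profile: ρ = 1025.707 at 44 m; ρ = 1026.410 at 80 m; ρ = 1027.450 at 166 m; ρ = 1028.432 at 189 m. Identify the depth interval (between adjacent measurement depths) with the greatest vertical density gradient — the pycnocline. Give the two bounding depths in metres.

166–189 m

Compute the density gradient over each adjacent pair:
  44–80 m: Δρ/Δz = 0.703/36 = 0.020 kg m⁻⁴
  80–166 m: Δρ/Δz = 1.040/86 = 0.012 kg m⁻⁴
  166–189 m: Δρ/Δz = 0.982/23 = 0.043 kg m⁻⁴
The largest gradient is in the 166–189 m interval — the pycnocline.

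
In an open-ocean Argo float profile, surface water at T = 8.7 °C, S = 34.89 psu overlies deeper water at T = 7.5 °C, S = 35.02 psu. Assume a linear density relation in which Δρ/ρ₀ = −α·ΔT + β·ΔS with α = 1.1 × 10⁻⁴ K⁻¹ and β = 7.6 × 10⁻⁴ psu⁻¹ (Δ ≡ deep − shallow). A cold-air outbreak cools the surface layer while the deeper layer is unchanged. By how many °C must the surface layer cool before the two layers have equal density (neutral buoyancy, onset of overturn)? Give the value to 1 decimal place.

Neutral buoyancy requires Δρ = 0, i.e. −α(T_deep − T_surf′) + β(S_deep − S_surf) = 0.
T_surf′ = T_deep − (β/α)·ΔS = 7.5 − (7.6 × 10⁻⁴/1.1 × 10⁻⁴)·(+0.13) = 6.602 °C.
Cooling required: 8.7 − (6.602) = 2.098 °C.

2.1 °C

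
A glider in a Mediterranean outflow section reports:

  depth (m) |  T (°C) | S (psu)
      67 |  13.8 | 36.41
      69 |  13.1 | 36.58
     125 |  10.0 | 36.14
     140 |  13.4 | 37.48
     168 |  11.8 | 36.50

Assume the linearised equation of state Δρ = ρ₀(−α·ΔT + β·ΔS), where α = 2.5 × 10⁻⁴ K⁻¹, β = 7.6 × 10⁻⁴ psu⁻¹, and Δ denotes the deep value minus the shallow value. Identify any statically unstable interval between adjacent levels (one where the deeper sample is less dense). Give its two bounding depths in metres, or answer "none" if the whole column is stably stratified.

Evaluate Δρ/ρ₀ = −αΔT + βΔS across each adjacent pair:
  67–69 m: −αΔT+βΔS = −(2.5 × 10⁻⁴)(-0.7)+(7.6 × 10⁻⁴)(+0.17) = 3.0 × 10⁻⁴ → stable
  69–125 m: −αΔT+βΔS = −(2.5 × 10⁻⁴)(-3.1)+(7.6 × 10⁻⁴)(-0.44) = 4.4 × 10⁻⁴ → stable
  125–140 m: −αΔT+βΔS = −(2.5 × 10⁻⁴)(+3.4)+(7.6 × 10⁻⁴)(+1.34) = 1.7 × 10⁻⁴ → stable
  140–168 m: −αΔT+βΔS = −(2.5 × 10⁻⁴)(-1.6)+(7.6 × 10⁻⁴)(-0.98) = -3.4 × 10⁻⁴ → UNSTABLE
The 140–168 m interval has Δρ < 0: lighter water underlies denser water.

140–168 m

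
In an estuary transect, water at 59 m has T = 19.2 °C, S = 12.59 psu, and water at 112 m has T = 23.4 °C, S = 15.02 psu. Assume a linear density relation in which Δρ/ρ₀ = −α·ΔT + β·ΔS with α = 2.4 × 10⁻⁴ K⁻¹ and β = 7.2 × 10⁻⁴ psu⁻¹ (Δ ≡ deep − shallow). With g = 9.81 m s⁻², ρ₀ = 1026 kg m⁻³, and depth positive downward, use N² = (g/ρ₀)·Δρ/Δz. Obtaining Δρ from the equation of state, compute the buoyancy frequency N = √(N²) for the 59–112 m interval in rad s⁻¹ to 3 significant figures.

0.0117 rad s⁻¹

ΔT = +4.2 K, ΔS = +2.43 psu (deep − shallow).
Δρ/ρ₀ = −αΔT + βΔS = -1.008 × 10⁻³ + 1.7496 × 10⁻³ = 7.416 × 10⁻⁴, so Δρ ≈ 0.7609 kg m⁻³.
N² = (g/ρ₀)·Δρ/Δz = g·(Δρ/ρ₀)/Δz = 9.81 × 7.416 × 10⁻⁴ / 53 = 1.3727 × 10⁻⁴ s⁻².
N = √(1.3727 × 10⁻⁴) = 0.011716 rad s⁻¹ ≈ 0.0117 rad s⁻¹.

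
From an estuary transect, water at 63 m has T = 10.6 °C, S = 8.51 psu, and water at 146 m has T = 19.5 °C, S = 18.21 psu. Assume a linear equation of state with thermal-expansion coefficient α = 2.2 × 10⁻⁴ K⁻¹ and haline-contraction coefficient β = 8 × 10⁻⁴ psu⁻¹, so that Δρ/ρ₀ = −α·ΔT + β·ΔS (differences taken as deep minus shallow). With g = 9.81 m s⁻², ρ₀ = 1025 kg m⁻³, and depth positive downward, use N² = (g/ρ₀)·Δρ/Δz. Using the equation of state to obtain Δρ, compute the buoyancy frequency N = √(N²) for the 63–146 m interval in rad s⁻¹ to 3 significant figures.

0.0262 rad s⁻¹

ΔT = +8.9 K, ΔS = +9.70 psu (deep − shallow).
Δρ/ρ₀ = −αΔT + βΔS = -1.958 × 10⁻³ + 7.76 × 10⁻³ = 5.802 × 10⁻³, so Δρ ≈ 5.947 kg m⁻³.
N² = (g/ρ₀)·Δρ/Δz = g·(Δρ/ρ₀)/Δz = 9.81 × 5.802 × 10⁻³ / 83 = 6.8575 × 10⁻⁴ s⁻².
N = √(6.8575 × 10⁻⁴) = 0.026187 rad s⁻¹ ≈ 0.0262 rad s⁻¹.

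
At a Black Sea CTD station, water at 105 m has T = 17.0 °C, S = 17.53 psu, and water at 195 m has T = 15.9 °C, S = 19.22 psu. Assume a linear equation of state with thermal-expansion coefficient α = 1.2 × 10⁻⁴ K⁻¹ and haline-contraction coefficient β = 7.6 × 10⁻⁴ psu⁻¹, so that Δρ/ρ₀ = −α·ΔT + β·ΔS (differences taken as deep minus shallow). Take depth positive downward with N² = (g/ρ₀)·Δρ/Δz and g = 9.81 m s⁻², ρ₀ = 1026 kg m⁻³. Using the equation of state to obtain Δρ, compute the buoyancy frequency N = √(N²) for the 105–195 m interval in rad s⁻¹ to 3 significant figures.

ΔT = -1.1 K, ΔS = +1.69 psu (deep − shallow).
Δρ/ρ₀ = −αΔT + βΔS = 1.32 × 10⁻⁴ + 1.2844 × 10⁻³ = 1.4164 × 10⁻³, so Δρ ≈ 1.453 kg m⁻³.
N² = (g/ρ₀)·Δρ/Δz = g·(Δρ/ρ₀)/Δz = 9.81 × 1.4164 × 10⁻³ / 90 = 1.5439 × 10⁻⁴ s⁻².
N = √(1.5439 × 10⁻⁴) = 0.012425 rad s⁻¹ ≈ 0.0124 rad s⁻¹.

0.0124 rad s⁻¹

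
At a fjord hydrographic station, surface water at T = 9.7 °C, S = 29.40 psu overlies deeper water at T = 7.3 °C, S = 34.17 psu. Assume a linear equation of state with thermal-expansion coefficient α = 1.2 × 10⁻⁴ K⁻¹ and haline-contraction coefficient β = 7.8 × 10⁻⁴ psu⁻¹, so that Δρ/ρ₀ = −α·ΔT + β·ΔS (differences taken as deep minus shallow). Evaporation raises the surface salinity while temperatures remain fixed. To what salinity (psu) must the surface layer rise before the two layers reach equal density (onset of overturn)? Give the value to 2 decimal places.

Neutral buoyancy requires −α(T_deep − T_surf) + β(S_deep − S_surf′) = 0.
S_surf′ = S_deep − (α/β)·ΔT = 34.17 − (1.2 × 10⁻⁴/7.8 × 10⁻⁴)·(-2.4) = 34.5392 psu.
Increase required: 34.5392 − 29.40 = 5.1392 psu.

34.54 psu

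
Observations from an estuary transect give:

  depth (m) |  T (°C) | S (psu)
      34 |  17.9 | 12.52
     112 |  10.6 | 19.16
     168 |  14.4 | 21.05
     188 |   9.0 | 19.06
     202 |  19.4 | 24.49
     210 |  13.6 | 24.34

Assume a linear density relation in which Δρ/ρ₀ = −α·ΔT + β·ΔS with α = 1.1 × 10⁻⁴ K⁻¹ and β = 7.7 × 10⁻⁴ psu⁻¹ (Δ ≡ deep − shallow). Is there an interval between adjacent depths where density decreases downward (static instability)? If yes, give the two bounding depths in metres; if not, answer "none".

168–188 m

Evaluate Δρ/ρ₀ = −αΔT + βΔS across each adjacent pair:
  34–112 m: −αΔT+βΔS = −(1.1 × 10⁻⁴)(-7.3)+(7.7 × 10⁻⁴)(+6.64) = 5.9 × 10⁻³ → stable
  112–168 m: −αΔT+βΔS = −(1.1 × 10⁻⁴)(+3.8)+(7.7 × 10⁻⁴)(+1.89) = 1.0 × 10⁻³ → stable
  168–188 m: −αΔT+βΔS = −(1.1 × 10⁻⁴)(-5.4)+(7.7 × 10⁻⁴)(-1.99) = -9.4 × 10⁻⁴ → UNSTABLE
  188–202 m: −αΔT+βΔS = −(1.1 × 10⁻⁴)(+10.4)+(7.7 × 10⁻⁴)(+5.43) = 3.0 × 10⁻³ → stable
  202–210 m: −αΔT+βΔS = −(1.1 × 10⁻⁴)(-5.8)+(7.7 × 10⁻⁴)(-0.15) = 5.2 × 10⁻⁴ → stable
The 168–188 m interval has Δρ < 0: lighter water underlies denser water.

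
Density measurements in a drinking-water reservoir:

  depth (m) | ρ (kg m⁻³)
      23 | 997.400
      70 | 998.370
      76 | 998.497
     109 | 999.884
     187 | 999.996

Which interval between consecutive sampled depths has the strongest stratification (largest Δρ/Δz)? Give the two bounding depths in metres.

Compute the density gradient over each adjacent pair:
  23–70 m: Δρ/Δz = 0.970/47 = 0.021 kg m⁻⁴
  70–76 m: Δρ/Δz = 0.127/6 = 0.021 kg m⁻⁴
  76–109 m: Δρ/Δz = 1.387/33 = 0.042 kg m⁻⁴
  109–187 m: Δρ/Δz = 0.112/78 = 1.4 × 10⁻³ kg m⁻⁴
The largest gradient is in the 76–109 m interval — the pycnocline.

76–109 m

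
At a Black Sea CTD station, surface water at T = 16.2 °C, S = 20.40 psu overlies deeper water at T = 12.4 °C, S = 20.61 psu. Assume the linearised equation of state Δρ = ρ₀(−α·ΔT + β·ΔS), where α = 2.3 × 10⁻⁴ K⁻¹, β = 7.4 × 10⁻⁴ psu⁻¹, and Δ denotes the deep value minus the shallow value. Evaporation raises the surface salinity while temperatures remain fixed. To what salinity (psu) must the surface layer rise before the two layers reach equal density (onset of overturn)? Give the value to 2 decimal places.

Neutral buoyancy requires −α(T_deep − T_surf) + β(S_deep − S_surf′) = 0.
S_surf′ = S_deep − (α/β)·ΔT = 20.61 − (2.3 × 10⁻⁴/7.4 × 10⁻⁴)·(-3.8) = 21.7911 psu.
Increase required: 21.7911 − 20.40 = 1.3911 psu.

21.79 psu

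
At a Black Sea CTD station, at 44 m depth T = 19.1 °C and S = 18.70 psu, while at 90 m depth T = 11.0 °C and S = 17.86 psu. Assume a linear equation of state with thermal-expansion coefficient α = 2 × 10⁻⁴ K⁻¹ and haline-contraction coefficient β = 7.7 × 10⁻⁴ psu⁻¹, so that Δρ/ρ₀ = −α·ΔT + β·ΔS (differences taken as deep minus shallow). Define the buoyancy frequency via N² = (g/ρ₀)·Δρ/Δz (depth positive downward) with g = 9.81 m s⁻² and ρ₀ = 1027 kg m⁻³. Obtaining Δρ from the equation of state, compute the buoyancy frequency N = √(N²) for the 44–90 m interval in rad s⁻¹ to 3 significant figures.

0.0144 rad s⁻¹

ΔT = -8.1 K, ΔS = -0.84 psu (deep − shallow).
Δρ/ρ₀ = −αΔT + βΔS = 1.62 × 10⁻³ − 6.468 × 10⁻⁴ = 9.732 × 10⁻⁴, so Δρ ≈ 0.9995 kg m⁻³.
N² = (g/ρ₀)·Δρ/Δz = g·(Δρ/ρ₀)/Δz = 9.81 × 9.732 × 10⁻⁴ / 46 = 2.0755 × 10⁻⁴ s⁻².
N = √(2.0755 × 10⁻⁴) = 0.014407 rad s⁻¹ ≈ 0.0144 rad s⁻¹.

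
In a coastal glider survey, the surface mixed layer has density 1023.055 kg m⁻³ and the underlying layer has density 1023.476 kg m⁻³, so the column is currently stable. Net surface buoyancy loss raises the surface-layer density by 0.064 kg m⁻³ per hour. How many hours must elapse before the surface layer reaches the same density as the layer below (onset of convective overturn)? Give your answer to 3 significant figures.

6.58 hours

Density deficit of the surface layer: 1023.476 − 1023.055 = 0.421 kg m⁻³.
Required change = 0.421 / 0.064 = 6.58 hours.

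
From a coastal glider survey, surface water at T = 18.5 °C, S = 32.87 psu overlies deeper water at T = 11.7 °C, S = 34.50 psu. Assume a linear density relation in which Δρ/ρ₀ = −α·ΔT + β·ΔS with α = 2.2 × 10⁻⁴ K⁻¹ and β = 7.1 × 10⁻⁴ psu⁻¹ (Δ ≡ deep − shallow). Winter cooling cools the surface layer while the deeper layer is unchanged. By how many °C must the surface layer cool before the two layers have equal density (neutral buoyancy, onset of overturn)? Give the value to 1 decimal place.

12.1 °C

Neutral buoyancy requires Δρ = 0, i.e. −α(T_deep − T_surf′) + β(S_deep − S_surf) = 0.
T_surf′ = T_deep − (β/α)·ΔS = 11.7 − (7.1 × 10⁻⁴/2.2 × 10⁻⁴)·(+1.63) = 6.440 °C.
Cooling required: 18.5 − (6.440) = 12.060 °C.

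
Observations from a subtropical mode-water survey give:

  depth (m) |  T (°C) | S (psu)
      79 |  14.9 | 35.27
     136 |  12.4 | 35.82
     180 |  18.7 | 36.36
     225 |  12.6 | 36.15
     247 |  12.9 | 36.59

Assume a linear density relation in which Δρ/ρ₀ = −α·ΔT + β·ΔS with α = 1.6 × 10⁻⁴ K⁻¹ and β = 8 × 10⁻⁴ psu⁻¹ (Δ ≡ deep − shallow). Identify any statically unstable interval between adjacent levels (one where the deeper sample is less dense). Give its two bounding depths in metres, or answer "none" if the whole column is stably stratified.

Evaluate Δρ/ρ₀ = −αΔT + βΔS across each adjacent pair:
  79–136 m: −αΔT+βΔS = −(1.6 × 10⁻⁴)(-2.5)+(8 × 10⁻⁴)(+0.55) = 8.4 × 10⁻⁴ → stable
  136–180 m: −αΔT+βΔS = −(1.6 × 10⁻⁴)(+6.3)+(8 × 10⁻⁴)(+0.54) = -5.8 × 10⁻⁴ → UNSTABLE
  180–225 m: −αΔT+βΔS = −(1.6 × 10⁻⁴)(-6.1)+(8 × 10⁻⁴)(-0.21) = 8.1 × 10⁻⁴ → stable
  225–247 m: −αΔT+βΔS = −(1.6 × 10⁻⁴)(+0.3)+(8 × 10⁻⁴)(+0.44) = 3.0 × 10⁻⁴ → stable
The 136–180 m interval has Δρ < 0: lighter water underlies denser water.

136–180 m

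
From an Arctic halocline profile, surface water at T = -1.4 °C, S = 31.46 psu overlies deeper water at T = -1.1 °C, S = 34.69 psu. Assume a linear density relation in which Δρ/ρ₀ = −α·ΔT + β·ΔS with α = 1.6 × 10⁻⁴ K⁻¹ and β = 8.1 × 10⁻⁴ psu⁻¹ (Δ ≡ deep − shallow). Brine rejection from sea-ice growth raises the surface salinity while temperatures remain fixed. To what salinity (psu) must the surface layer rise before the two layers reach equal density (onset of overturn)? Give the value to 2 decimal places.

34.63 psu

Neutral buoyancy requires −α(T_deep − T_surf) + β(S_deep − S_surf′) = 0.
S_surf′ = S_deep − (α/β)·ΔT = 34.69 − (1.6 × 10⁻⁴/8.1 × 10⁻⁴)·(+0.3) = 34.6307 psu.
Increase required: 34.6307 − 31.46 = 3.1707 psu.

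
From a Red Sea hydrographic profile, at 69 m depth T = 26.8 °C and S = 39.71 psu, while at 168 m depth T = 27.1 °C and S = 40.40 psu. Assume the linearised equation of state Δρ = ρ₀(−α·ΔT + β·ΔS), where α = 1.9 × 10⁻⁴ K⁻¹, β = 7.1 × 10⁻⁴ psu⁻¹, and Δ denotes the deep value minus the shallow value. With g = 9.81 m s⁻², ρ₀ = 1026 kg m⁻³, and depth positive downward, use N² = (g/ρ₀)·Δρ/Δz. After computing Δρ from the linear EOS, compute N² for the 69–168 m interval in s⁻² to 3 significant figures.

4.29 × 10⁻⁵ s⁻²

ΔT = +0.3 K, ΔS = +0.69 psu (deep − shallow).
Δρ/ρ₀ = −αΔT + βΔS = -5.70 × 10⁻⁵ + 4.899 × 10⁻⁴ = 4.329 × 10⁻⁴, so Δρ ≈ 0.4442 kg m⁻³.
N² = (g/ρ₀)·Δρ/Δz = g·(Δρ/ρ₀)/Δz = 9.81 × 4.329 × 10⁻⁴ / 99 = 4.2896 × 10⁻⁵ s⁻² ≈ 4.29 × 10⁻⁵ s⁻².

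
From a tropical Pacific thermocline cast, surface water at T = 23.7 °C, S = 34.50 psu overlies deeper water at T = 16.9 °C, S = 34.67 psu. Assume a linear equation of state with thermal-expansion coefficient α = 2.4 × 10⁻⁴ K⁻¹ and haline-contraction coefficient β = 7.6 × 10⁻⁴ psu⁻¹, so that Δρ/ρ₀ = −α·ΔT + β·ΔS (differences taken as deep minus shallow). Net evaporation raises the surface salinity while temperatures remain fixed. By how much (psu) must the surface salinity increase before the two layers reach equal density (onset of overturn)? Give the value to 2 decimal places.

Neutral buoyancy requires −α(T_deep − T_surf) + β(S_deep − S_surf′) = 0.
S_surf′ = S_deep − (α/β)·ΔT = 34.67 − (2.4 × 10⁻⁴/7.6 × 10⁻⁴)·(-6.8) = 36.8174 psu.
Increase required: 36.8174 − 34.50 = 2.3174 psu.

2.32 psu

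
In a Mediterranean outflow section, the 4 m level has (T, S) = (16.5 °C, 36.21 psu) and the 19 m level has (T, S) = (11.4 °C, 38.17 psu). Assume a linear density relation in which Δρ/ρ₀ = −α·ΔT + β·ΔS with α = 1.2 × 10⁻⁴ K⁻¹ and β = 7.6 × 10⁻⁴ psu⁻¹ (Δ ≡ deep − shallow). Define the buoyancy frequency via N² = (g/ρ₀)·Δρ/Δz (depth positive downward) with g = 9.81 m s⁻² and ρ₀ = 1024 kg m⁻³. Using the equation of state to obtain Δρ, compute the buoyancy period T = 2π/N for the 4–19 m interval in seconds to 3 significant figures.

169 s

ΔT = -5.1 K, ΔS = +1.96 psu (deep − shallow).
Δρ/ρ₀ = −αΔT + βΔS = 6.12 × 10⁻⁴ + 1.4896 × 10⁻³ = 2.1016 × 10⁻³, so Δρ ≈ 2.152 kg m⁻³.
N² = (g/ρ₀)·Δρ/Δz = g·(Δρ/ρ₀)/Δz = 9.81 × 2.1016 × 10⁻³ / 15 = 1.3744 × 10⁻³ s⁻².
N = √(1.3744 × 10⁻³) = 0.037073 rad s⁻¹ → T = 2π/N = 169.48 s ≈ 169 s.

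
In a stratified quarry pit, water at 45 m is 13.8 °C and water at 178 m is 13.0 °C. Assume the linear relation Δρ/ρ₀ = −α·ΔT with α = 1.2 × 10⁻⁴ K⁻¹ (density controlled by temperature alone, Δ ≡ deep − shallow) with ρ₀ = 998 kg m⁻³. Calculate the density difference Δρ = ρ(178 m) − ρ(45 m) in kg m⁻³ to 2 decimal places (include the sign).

ΔT = -0.8 K, Δρ/ρ₀ = −αΔT = 9.60 × 10⁻⁵.
Δρ = 998 × (9.60 × 10⁻⁵) = +0.10 kg m⁻³.
Positive Δρ: denser below, stable.

+0.10 kg m⁻³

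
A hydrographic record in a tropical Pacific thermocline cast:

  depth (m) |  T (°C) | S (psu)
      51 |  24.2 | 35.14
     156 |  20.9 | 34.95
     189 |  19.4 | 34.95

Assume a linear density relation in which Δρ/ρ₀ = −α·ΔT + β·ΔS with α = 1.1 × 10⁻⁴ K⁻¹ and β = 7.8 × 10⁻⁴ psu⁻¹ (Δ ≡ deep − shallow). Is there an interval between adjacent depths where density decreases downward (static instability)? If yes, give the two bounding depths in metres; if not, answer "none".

none

Evaluate Δρ/ρ₀ = −αΔT + βΔS across each adjacent pair:
  51–156 m: −αΔT+βΔS = −(1.1 × 10⁻⁴)(-3.3)+(7.8 × 10⁻⁴)(-0.19) = 2.1 × 10⁻⁴ → stable
  156–189 m: −αΔT+βΔS = −(1.1 × 10⁻⁴)(-1.5)+(7.8 × 10⁻⁴)(+0.00) = 1.6 × 10⁻⁴ → stable
Every interval has Δρ > 0: the column is stably stratified throughout.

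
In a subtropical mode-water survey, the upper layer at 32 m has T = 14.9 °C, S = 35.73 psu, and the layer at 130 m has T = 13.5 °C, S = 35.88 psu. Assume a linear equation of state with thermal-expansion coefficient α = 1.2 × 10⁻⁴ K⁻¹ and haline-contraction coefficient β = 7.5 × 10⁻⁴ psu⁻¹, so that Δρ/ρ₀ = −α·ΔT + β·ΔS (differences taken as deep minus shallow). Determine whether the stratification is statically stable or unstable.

ΔT = 13.5 − 14.9 = -1.4 K and ΔS = 35.88 − 35.73 = +0.15 psu (deep − shallow).
−αΔT = 1.68 × 10⁻⁴; βΔS = 1.125 × 10⁻⁴; sum Δρ/ρ₀ = 2.805 × 10⁻⁴.
Δρ/ρ₀ > 0, so Δρ > 0: deeper water is denser → statically stable.

stable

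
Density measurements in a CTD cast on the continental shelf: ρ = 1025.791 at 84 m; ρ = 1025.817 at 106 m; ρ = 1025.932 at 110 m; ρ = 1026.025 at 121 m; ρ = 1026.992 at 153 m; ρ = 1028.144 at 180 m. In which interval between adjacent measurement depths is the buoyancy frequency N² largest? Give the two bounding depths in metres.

153–180 m

Compute the density gradient over each adjacent pair:
  84–106 m: Δρ/Δz = 0.026/22 = 1.2 × 10⁻³ kg m⁻⁴
  106–110 m: Δρ/Δz = 0.115/4 = 0.029 kg m⁻⁴
  110–121 m: Δρ/Δz = 0.093/11 = 8.5 × 10⁻³ kg m⁻⁴
  121–153 m: Δρ/Δz = 0.967/32 = 0.030 kg m⁻⁴
  153–180 m: Δρ/Δz = 1.152/27 = 0.043 kg m⁻⁴
The largest gradient is in the 153–180 m interval — the pycnocline.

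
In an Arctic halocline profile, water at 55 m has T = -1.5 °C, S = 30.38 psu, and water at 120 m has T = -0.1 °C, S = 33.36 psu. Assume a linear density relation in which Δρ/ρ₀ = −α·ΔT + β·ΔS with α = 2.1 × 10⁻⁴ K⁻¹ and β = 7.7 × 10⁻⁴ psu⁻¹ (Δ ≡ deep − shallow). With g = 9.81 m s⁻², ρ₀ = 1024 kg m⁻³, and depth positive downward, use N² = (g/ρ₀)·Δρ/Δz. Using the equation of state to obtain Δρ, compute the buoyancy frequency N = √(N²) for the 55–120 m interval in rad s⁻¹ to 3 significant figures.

0.0174 rad s⁻¹

ΔT = +1.4 K, ΔS = +2.98 psu (deep − shallow).
Δρ/ρ₀ = −αΔT + βΔS = -2.94 × 10⁻⁴ + 2.2946 × 10⁻³ = 2.0006 × 10⁻³, so Δρ ≈ 2.049 kg m⁻³.
N² = (g/ρ₀)·Δρ/Δz = g·(Δρ/ρ₀)/Δz = 9.81 × 2.0006 × 10⁻³ / 65 = 3.0194 × 10⁻⁴ s⁻².
N = √(3.0194 × 10⁻⁴) = 0.017376 rad s⁻¹ ≈ 0.0174 rad s⁻¹.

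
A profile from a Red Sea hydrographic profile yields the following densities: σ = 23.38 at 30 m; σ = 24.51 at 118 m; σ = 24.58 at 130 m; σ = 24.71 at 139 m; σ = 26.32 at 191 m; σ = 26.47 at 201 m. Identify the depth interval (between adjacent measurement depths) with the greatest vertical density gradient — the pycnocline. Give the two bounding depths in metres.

Compute the density gradient over each adjacent pair:
  30–118 m: Δρ/Δz = 1.13/88 = 0.013 kg m⁻⁴
  118–130 m: Δρ/Δz = 0.07/12 = 5.8 × 10⁻³ kg m⁻⁴
  130–139 m: Δρ/Δz = 0.13/9 = 0.014 kg m⁻⁴
  139–191 m: Δρ/Δz = 1.61/52 = 0.031 kg m⁻⁴
  191–201 m: Δρ/Δz = 0.15/10 = 0.015 kg m⁻⁴
The largest gradient is in the 139–191 m interval — the pycnocline.

139–191 m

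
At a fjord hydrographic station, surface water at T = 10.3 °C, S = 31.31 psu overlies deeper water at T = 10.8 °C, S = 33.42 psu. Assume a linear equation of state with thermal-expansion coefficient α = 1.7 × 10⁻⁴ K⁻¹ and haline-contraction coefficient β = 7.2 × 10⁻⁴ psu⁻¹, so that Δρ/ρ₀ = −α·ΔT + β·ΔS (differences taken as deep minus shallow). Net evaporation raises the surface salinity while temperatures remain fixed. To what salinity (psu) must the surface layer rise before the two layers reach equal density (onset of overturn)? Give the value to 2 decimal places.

33.30 psu

Neutral buoyancy requires −α(T_deep − T_surf) + β(S_deep − S_surf′) = 0.
S_surf′ = S_deep − (α/β)·ΔT = 33.42 − (1.7 × 10⁻⁴/7.2 × 10⁻⁴)·(+0.5) = 33.3019 psu.
Increase required: 33.3019 − 31.31 = 1.9919 psu.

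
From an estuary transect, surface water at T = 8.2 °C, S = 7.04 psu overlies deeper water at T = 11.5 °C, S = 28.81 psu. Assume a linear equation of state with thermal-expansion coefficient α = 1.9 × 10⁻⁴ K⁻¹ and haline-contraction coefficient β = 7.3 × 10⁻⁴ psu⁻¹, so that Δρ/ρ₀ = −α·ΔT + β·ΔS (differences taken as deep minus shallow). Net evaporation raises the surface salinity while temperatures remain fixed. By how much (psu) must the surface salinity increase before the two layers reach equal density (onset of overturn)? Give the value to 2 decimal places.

Neutral buoyancy requires −α(T_deep − T_surf) + β(S_deep − S_surf′) = 0.
S_surf′ = S_deep − (α/β)·ΔT = 28.81 − (1.9 × 10⁻⁴/7.3 × 10⁻⁴)·(+3.3) = 27.9511 psu.
Increase required: 27.9511 − 7.04 = 20.9111 psu.

20.91 psu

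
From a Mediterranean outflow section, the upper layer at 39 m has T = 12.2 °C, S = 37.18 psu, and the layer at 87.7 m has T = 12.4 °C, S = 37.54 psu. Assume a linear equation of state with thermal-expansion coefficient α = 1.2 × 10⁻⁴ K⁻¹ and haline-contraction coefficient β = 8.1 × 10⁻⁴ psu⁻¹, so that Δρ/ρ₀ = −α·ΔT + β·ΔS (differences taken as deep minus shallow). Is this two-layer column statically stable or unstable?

stable

ΔT = 12.4 − 12.2 = +0.2 K and ΔS = 37.54 − 37.18 = +0.36 psu (deep − shallow).
−αΔT = -2.40 × 10⁻⁵; βΔS = 2.916 × 10⁻⁴; sum Δρ/ρ₀ = 2.676 × 10⁻⁴.
Δρ/ρ₀ > 0, so Δρ > 0: deeper water is denser → statically stable.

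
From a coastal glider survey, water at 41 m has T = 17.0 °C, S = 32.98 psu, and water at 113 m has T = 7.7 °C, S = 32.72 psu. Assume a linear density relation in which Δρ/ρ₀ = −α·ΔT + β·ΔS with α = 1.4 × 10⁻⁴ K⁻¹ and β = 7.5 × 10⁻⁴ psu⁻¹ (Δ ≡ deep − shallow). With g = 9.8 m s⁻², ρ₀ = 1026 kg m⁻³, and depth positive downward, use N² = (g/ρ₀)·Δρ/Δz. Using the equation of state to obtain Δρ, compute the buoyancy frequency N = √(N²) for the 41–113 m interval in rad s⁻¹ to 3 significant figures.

0.0123 rad s⁻¹

ΔT = -9.3 K, ΔS = -0.26 psu (deep − shallow).
Δρ/ρ₀ = −αΔT + βΔS = 1.302 × 10⁻³ − 1.95 × 10⁻⁴ = 1.107 × 10⁻³, so Δρ ≈ 1.136 kg m⁻³.
N² = (g/ρ₀)·Δρ/Δz = g·(Δρ/ρ₀)/Δz = 9.8 × 1.107 × 10⁻³ / 72 = 1.5067 × 10⁻⁴ s⁻².
N = √(1.5067 × 10⁻⁴) = 0.012275 rad s⁻¹ ≈ 0.0123 rad s⁻¹.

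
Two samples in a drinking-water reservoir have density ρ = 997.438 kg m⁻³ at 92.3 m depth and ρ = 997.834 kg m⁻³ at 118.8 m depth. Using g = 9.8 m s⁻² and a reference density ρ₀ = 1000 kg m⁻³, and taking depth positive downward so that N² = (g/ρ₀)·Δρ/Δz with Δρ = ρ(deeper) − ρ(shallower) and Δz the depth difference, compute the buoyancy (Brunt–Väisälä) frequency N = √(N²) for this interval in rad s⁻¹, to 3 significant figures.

0.0121 rad s⁻¹

Δρ = 997.834 − 997.438 = 0.396 kg m⁻³ over Δz = 118.8 − 92.3 = 26.5 m.
N² = (9.8/1000) × (0.396/26.5) = 1.4645 × 10⁻⁴ s⁻².
N = √(1.4645 × 10⁻⁴) = 0.012102 rad s⁻¹ ≈ 0.0121 rad s⁻¹.
Since Δρ > 0 the layer is stably stratified.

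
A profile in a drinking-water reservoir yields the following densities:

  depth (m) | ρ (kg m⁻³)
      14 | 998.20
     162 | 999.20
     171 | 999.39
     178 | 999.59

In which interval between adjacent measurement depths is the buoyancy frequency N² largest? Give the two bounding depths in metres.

Compute the density gradient over each adjacent pair:
  14–162 m: Δρ/Δz = 1.00/148 = 6.8 × 10⁻³ kg m⁻⁴
  162–171 m: Δρ/Δz = 0.19/9 = 0.021 kg m⁻⁴
  171–178 m: Δρ/Δz = 0.20/7 = 0.029 kg m⁻⁴
The largest gradient is in the 171–178 m interval — the pycnocline.

171–178 m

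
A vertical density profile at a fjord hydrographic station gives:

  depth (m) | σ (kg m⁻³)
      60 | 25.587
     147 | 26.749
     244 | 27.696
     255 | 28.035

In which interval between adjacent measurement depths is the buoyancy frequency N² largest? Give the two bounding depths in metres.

244–255 m

Compute the density gradient over each adjacent pair:
  60–147 m: Δρ/Δz = 1.162/87 = 0.013 kg m⁻⁴
  147–244 m: Δρ/Δz = 0.947/97 = 9.8 × 10⁻³ kg m⁻⁴
  244–255 m: Δρ/Δz = 0.339/11 = 0.031 kg m⁻⁴
The largest gradient is in the 244–255 m interval — the pycnocline.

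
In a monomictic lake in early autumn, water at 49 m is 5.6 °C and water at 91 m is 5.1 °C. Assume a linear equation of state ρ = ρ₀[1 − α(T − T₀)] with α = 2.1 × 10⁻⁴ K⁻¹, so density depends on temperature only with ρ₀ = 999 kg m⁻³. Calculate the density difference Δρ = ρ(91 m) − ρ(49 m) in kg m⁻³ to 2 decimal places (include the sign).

ΔT = -0.5 K, Δρ/ρ₀ = −αΔT = 1.05 × 10⁻⁴.
Δρ = 999 × (1.05 × 10⁻⁴) = +0.10 kg m⁻³.
Positive Δρ: denser below, stable.

+0.10 kg m⁻³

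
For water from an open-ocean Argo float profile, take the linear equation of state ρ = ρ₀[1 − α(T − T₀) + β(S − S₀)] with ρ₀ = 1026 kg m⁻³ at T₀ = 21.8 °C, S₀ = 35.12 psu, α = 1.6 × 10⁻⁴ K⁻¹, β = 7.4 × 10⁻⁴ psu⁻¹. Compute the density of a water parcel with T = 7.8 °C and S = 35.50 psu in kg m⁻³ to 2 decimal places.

1028.59 kg m⁻³

T − T₀ = -14.0 K, S − S₀ = +0.38 psu.
Bracket = 1 − α·(-14.0) + β·(+0.38) = 1 + (2.5212 × 10⁻³) = 1.0025212.
ρ = 1026 × 1.0025212 = 1028.59 kg m⁻³.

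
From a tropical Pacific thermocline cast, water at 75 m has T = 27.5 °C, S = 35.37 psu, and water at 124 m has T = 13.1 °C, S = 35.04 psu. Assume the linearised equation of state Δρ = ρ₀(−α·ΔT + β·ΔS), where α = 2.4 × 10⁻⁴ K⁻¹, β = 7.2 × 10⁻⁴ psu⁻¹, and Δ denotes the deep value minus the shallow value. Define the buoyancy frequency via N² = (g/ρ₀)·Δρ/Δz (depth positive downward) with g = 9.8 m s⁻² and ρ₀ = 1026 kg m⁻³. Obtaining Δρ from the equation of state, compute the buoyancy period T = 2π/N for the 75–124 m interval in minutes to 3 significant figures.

ΔT = -14.4 K, ΔS = -0.33 psu (deep − shallow).
Δρ/ρ₀ = −αΔT + βΔS = 3.456 × 10⁻³ − 2.376 × 10⁻⁴ = 3.2184 × 10⁻³, so Δρ ≈ 3.302 kg m⁻³.
N² = (g/ρ₀)·Δρ/Δz = g·(Δρ/ρ₀)/Δz = 9.8 × 3.2184 × 10⁻³ / 49 = 6.4368 × 10⁻⁴ s⁻².
N = √(6.4368 × 10⁻⁴) = 0.025371 rad s⁻¹ → T = 2π/N = 247.65 s = 4.1275 min ≈ 4.13 min.

4.13 min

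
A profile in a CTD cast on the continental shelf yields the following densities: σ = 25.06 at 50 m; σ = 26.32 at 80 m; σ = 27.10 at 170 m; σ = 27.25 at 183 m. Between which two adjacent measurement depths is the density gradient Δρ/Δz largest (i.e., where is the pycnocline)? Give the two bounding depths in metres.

50–80 m

Compute the density gradient over each adjacent pair:
  50–80 m: Δρ/Δz = 1.26/30 = 0.042 kg m⁻⁴
  80–170 m: Δρ/Δz = 0.78/90 = 8.7 × 10⁻³ kg m⁻⁴
  170–183 m: Δρ/Δz = 0.15/13 = 0.012 kg m⁻⁴
The largest gradient is in the 50–80 m interval — the pycnocline.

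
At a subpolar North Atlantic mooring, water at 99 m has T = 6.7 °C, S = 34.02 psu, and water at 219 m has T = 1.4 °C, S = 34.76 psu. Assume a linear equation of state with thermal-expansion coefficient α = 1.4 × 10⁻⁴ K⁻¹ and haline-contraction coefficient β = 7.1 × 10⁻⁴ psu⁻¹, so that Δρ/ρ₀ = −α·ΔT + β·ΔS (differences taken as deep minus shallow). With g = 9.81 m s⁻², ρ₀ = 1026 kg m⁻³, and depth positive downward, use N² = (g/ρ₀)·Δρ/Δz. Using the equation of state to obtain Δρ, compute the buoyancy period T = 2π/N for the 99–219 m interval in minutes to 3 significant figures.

ΔT = -5.3 K, ΔS = +0.74 psu (deep − shallow).
Δρ/ρ₀ = −αΔT + βΔS = 7.42 × 10⁻⁴ + 5.254 × 10⁻⁴ = 1.2674 × 10⁻³, so Δρ ≈ 1.300 kg m⁻³.
N² = (g/ρ₀)·Δρ/Δz = g·(Δρ/ρ₀)/Δz = 9.81 × 1.2674 × 10⁻³ / 120 = 1.0361 × 10⁻⁴ s⁻².
N = √(1.0361 × 10⁻⁴) = 0.010179 rad s⁻¹ → T = 2π/N = 617.27 s = 10.288 min ≈ 10.3 min.

10.3 min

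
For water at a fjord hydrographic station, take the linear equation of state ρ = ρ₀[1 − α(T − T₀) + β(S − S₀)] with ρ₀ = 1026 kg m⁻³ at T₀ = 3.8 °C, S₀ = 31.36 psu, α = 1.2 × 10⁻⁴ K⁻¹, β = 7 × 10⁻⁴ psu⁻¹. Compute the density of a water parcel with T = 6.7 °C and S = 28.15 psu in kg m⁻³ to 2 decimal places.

1023.34 kg m⁻³

T − T₀ = +2.9 K, S − S₀ = -3.21 psu.
Bracket = 1 − α·(+2.9) + β·(-3.21) = 1 + (-2.595 × 10⁻³) = 0.9974050.
ρ = 1026 × 0.9974050 = 1023.34 kg m⁻³.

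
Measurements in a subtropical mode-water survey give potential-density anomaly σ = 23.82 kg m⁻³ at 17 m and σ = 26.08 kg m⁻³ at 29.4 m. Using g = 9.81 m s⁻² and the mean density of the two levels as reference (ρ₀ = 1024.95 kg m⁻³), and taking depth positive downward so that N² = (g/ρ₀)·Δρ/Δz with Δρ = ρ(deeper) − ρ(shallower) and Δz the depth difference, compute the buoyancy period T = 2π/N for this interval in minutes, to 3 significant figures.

2.51 min

Δρ = 1026.08 − 1023.82 = 2.26 kg m⁻³ over Δz = 29.4 − 17 = 12.4 m.
N² = (9.81/1024.95) × (2.26/12.4) = 1.7444 × 10⁻³ s⁻².
N = √(1.7444 × 10⁻³) = 0.041766 rad s⁻¹, so T = 2π/N = 150.44 s = 2.5073 min ≈ 2.51 min.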